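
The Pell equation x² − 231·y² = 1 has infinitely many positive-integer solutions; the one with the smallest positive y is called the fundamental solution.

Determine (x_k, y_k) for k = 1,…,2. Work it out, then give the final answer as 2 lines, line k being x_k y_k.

[15; 5,30] for √231; ℓ=2 ⇒ convergent index 1
step 0: (15, 1)  from 15·(1,0) + (0,1)
step 1: (76, 5)  from 5·(15,1) + (1,0)
fundamental: x₁=76, y₁=5  (since 5776 − 231·25 = 1)
(76+5√231)^2 = 11551 + 760√231

76 5
11551 760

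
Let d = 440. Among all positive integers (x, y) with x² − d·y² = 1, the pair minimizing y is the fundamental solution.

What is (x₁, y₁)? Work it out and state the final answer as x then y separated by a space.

[20; 1,40] for √440; ℓ=2 ⇒ convergent index 1
step 0: (20, 1)  from 20·(1,0) + (0,1)
step 1: (21, 1)  from 1·(20,1) + (1,0)
fundamental: x₁=21, y₁=1  (since 441 − 440·1 = 1)

21 1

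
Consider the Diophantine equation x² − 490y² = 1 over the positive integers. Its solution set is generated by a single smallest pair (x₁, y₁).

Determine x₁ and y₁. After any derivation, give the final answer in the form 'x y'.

√490 → a₀=22, period (7,2,1,4,4,4,1,2,7,44); ℓ=10 even so k=9
step 0: (22, 1)  from 22·(1,0) + (0,1)
…
step 3: (487, 22)  from 1·(332,15) + (155,7)
…
step 7: (50315, 2273)  from 1·(40708,1839) + (9607,434)
step 8: (141338, 6385)  from 2·(50315,2273) + (40708,1839)
step 9: (1039681, 46968)  from 7·(141338,6385) + (50315,2273)
fundamental: x₁=1039681, y₁=46968  (since 1080936581761 − 490·2205993024 = 1)

1039681 46968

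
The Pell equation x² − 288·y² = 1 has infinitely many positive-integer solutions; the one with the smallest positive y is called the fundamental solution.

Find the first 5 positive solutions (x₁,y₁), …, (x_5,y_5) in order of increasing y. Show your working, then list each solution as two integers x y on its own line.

d=288: √d = [16; 1,32] (ℓ=2, even), read p_1/q_1
step 0: (16, 1)  from 16·(1,0) + (0,1)
step 1: (17, 1)  from 1·(16,1) + (1,0)
→ (17, 1).  Check: 17²=289, 288·1²=288, difference 1.
k=2:  x_2 = 17·17+288·1·1 = 577,  y_2 = 17·1+1·17 = 34
k=3:  x_3 = 17·577+288·1·34 = 19601,  y_3 = 17·34+1·577 = 1155
k=4:  x_4 = 17·19601+288·1·1155 = 665857,  y_4 = 17·1155+1·19601 = 39236
k=5:  x_5 = 17·665857+288·1·39236 = 22619537,  y_5 = 17·39236+1·665857 = 1332869

17 1
577 34
19601 1155
665857 39236
22619537 1332869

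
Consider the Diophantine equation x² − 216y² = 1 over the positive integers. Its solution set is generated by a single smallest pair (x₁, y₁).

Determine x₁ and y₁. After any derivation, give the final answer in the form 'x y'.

485 33

√216 → a₀=14, period (1,2,3,2,1,28); ℓ=6 even so k=5
a_0=14:  p_0=14·1+0=14,  q_0=14·0+1=1
a_1=1:  p_1=1·14+1=15,  q_1=1·1+0=1
…
a_3=3:  p_3=3·44+15=147,  q_3=3·3+1=10
a_4=2:  p_4=2·147+44=338,  q_4=2·10+3=23
a_5=1:  p_5=1·338+147=485,  q_5=1·23+10=33
→ (485, 33).  Check: 485²=235225, 216·33²=235224, difference 1.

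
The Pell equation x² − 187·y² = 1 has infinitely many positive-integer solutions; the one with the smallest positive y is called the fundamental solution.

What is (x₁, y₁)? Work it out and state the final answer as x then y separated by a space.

1682 123

√187 → a₀=13, period (1,2,13,2,1,26); ℓ=6 even so k=5
i=0: a=13 ⇒ p=13, q=1
…
i=4: a=2 ⇒ p=1135, q=83
i=5: a=1 ⇒ p=1682, q=123
(x₁, y₁) = (1682, 123);  1682² − 187·123² = 1 ✓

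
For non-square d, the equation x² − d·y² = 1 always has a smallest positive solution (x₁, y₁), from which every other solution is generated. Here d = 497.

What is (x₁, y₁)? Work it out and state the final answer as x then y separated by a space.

1201887 53912

d=497: √d = [22; 3,2,2,5,6,5,2,2,3,44] (ℓ=10, even), read p_9/q_9
k=0  a_k=22  p_k/q_k = 22/1
k=1  a_k=3  p_k/q_k = 67/3
k=2  a_k=2  p_k/q_k = 156/7
k=3  a_k=2  p_k/q_k = 379/17
k=4  a_k=5  p_k/q_k = 2051/92
k=5  a_k=6  p_k/q_k = 12685/569
…
k=7  a_k=2  p_k/q_k = 143637/6443
k=8  a_k=2  p_k/q_k = 352750/15823
k=9  a_k=3  p_k/q_k = 1201887/53912
fundamental: x₁=1201887, y₁=53912  (since 1444532360769 − 497·2906503744 = 1)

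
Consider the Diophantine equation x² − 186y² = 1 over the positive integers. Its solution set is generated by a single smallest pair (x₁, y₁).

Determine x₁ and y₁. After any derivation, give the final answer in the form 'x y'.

7501 550

√186 = [13; 1,1,1,3,4,3,1,1,1,26, …], period ℓ=10 (even) → k=9
a_0=13:  p_0=13·1+0=13,  q_0=13·0+1=1
…
a_2=1:  p_2=1·14+13=27,  q_2=1·1+1=2
…
a_6=3:  p_6=3·641+150=2073,  q_6=3·47+11=152
…
a_8=1:  p_8=1·2714+2073=4787,  q_8=1·199+152=351
a_9=1:  p_9=1·4787+2714=7501,  q_9=1·351+199=550
fundamental: x₁=7501, y₁=550  (since 56265001 − 186·302500 = 1)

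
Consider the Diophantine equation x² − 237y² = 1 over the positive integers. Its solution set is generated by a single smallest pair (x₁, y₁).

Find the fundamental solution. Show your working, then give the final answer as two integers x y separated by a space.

√237 → a₀=15, period (2,1,1,7,10,7,1,1,2,30); ℓ=10 even so k=9
i=0: a=15 ⇒ p=15, q=1
…
i=5: a=10 ⇒ p=5927, q=385
i=6: a=7 ⇒ p=42074, q=2733
i=7: a=1 ⇒ p=48001, q=3118
i=8: a=1 ⇒ p=90075, q=5851
i=9: a=2 ⇒ p=228151, q=14820
→ (228151, 14820).  Check: 228151²=52052878801, 237·14820²=52052878800, difference 1.

228151 14820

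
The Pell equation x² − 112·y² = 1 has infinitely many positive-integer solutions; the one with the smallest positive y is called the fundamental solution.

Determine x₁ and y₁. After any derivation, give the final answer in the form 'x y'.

d=112: √d = [10; 1,1,2,1,1,20] (ℓ=6, even), read p_5/q_5
step 0: (10, 1)  from 10·(1,0) + (0,1)
step 1: (11, 1)  from 1·(10,1) + (1,0)
…
step 4: (74, 7)  from 1·(53,5) + (21,2)
step 5: (127, 12)  from 1·(74,7) + (53,5)
fundamental: x₁=127, y₁=12  (since 16129 − 112·144 = 1)

127 12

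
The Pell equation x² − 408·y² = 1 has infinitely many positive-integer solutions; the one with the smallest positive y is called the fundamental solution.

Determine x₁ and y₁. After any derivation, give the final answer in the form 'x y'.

101 5

[20; 5,40] for √408; ℓ=2 ⇒ convergent index 1
step 0: (20, 1)  from 20·(1,0) + (0,1)
step 1: (101, 5)  from 5·(20,1) + (1,0)
→ (101, 5).  Check: 101²=10201, 408·5²=10200, difference 1.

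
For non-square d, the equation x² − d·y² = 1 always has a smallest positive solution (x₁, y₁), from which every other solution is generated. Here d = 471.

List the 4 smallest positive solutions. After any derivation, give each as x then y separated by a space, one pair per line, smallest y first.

√471 → a₀=21, period (1,2,2,1,3,…,2,1,42); ℓ=14 even so k=13
a_0=21:  p_0=21·1+0=21,  q_0=21·0+1=1
…
a_2=2:  p_2=2·22+21=65,  q_2=2·1+1=3
…
a_7=14:  p_7=14·3429+803=48809,  q_7=14·158+37=2249
a_8=4:  p_8=4·48809+3429=198665,  q_8=4·2249+158=9154
a_9=3:  p_9=3·198665+48809=644804,  q_9=3·9154+2249=29711
a_10=1:  p_10=1·644804+198665=843469,  q_10=1·29711+9154=38865
a_11=2:  p_11=2·843469+644804=2331742,  q_11=2·38865+29711=107441
a_12=2:  p_12=2·2331742+843469=5506953,  q_12=2·107441+38865=253747
a_13=1:  p_13=1·5506953+2331742=7838695,  q_13=1·253747+107441=361188
(x₁, y₁) = (7838695, 361188);  7838695² − 471·361188² = 1 ✓
(7838695+361188√471)^2 = 122890278606049 + 5662485139320√471
(7838695+361188√471)^3 = 1926598824915678693415 + 88772987898323613612√471
(7838695+361188√471)^4 = 30204041151744689101078780801 + 1391728752747293974319493360√471

7838695 361188
122890278606049 5662485139320
1926598824915678693415 88772987898323613612
30204041151744689101078780801 1391728752747293974319493360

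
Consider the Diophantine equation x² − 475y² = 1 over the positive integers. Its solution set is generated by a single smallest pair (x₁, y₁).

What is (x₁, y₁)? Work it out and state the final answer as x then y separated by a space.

d=475: √d = [21; 1,3,1,6,2,6,1,3,1,42] (ℓ=10, even), read p_9/q_9
i=0: a=21 ⇒ p=21, q=1
…
i=3: a=1 ⇒ p=109, q=5
i=4: a=6 ⇒ p=741, q=34
…
i=6: a=6 ⇒ p=10287, q=472
i=7: a=1 ⇒ p=11878, q=545
i=8: a=3 ⇒ p=45921, q=2107
i=9: a=1 ⇒ p=57799, q=2652
→ (57799, 2652).  Check: 57799²=3340724401, 475·2652²=3340724400, difference 1.

57799 2652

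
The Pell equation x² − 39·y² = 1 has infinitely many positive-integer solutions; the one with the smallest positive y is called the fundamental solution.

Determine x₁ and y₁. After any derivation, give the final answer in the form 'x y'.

√39 = [6; 4,12, …], period ℓ=2 (even) → k=1
a_0=6:  p_0=6·1+0=6,  q_0=6·0+1=1
a_1=4:  p_1=4·6+1=25,  q_1=4·1+0=4
→ (25, 4).  Check: 25²=625, 39·4²=624, difference 1.

25 4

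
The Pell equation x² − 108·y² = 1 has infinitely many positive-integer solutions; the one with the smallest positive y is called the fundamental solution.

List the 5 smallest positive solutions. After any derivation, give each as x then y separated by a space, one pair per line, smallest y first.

√108 → a₀=10, period (2,1,1,4,1,1,2,20); ℓ=8 even so k=7
step 0: (10, 1)  from 10·(1,0) + (0,1)
…
step 2: (31, 3)  from 1·(21,2) + (10,1)
…
step 6: (530, 51)  from 1·(291,28) + (239,23)
step 7: (1351, 130)  from 2·(530,51) + (291,28)
(x₁, y₁) = (1351, 130);  1351² − 108·130² = 1 ✓
(x_2, y_2) = (1351·1351 + 108·130·130, 1351·130 + 130·1351) = (3650401, 351260)
(x_3, y_3) = (1351·3650401 + 108·130·351260, 1351·351260 + 130·3650401) = (9863382151, 949104390)
(x_4, y_4) = (1351·9863382151 + 108·130·949104390, 1351·949104390 + 130·9863382151) = (26650854921601, 2564479710520)
(x_5, y_5) = (1351·26650854921601 + 108·130·2564479710520, 1351·2564479710520 + 130·26650854921601) = (72010600134783751, 6929223228720650)

1351 130
3650401 351260
9863382151 949104390
26650854921601 2564479710520
72010600134783751 6929223228720650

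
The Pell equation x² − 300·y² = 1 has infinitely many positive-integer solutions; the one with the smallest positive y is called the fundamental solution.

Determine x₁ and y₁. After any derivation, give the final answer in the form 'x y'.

1351 78

[17; 3,8,3,34] for √300; ℓ=4 ⇒ convergent index 3
k=0  a_k=17  p_k/q_k = 17/1
k=1  a_k=3  p_k/q_k = 52/3
k=2  a_k=8  p_k/q_k = 433/25
k=3  a_k=3  p_k/q_k = 1351/78
→ (1351, 78).  Check: 1351²=1825201, 300·78²=1825200, difference 1.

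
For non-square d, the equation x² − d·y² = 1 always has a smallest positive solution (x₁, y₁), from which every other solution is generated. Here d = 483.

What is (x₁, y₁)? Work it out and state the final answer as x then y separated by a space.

22 1

[21; 1,42] for √483; ℓ=2 ⇒ convergent index 1
a_0=21:  p_0=21·1+0=21,  q_0=21·0+1=1
a_1=1:  p_1=1·21+1=22,  q_1=1·1+0=1
(x₁, y₁) = (22, 1);  22² − 483·1² = 1 ✓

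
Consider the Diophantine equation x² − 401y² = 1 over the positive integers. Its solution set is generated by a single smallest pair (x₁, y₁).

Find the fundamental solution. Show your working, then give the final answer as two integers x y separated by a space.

801 40

[20; 40] for √401; ℓ=1 ⇒ convergent index 1
k=0  a_k=20  p_k/q_k = 20/1
k=1  a_k=40  p_k/q_k = 801/40
fundamental: x₁=801, y₁=40  (since 641601 − 401·1600 = 1)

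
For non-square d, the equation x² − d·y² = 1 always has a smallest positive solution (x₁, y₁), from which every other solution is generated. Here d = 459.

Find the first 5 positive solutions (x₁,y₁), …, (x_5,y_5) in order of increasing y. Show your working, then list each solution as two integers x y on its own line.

√459 = [21; 2,2,1,4,21,4,1,2,2,42, …], period ℓ=10 (even) → k=9
k=0  a_k=21  p_k/q_k = 21/1
…
k=2  a_k=2  p_k/q_k = 107/5
k=3  a_k=1  p_k/q_k = 150/7
…
k=5  a_k=21  p_k/q_k = 14997/700
k=6  a_k=4  p_k/q_k = 60695/2833
…
k=8  a_k=2  p_k/q_k = 212079/9899
k=9  a_k=2  p_k/q_k = 499850/23331
(x₁, y₁) = (499850, 23331);  499850² − 459·23331² = 1 ✓
n=2: (499850,23331)∘(499850,23331) = (499850·499850+459·23331·23331, 499850·23331+23331·499850) = (499700044999,23324000700)
n=3: (499700044999,23324000700)∘(499850,23331) = (499850·499700044999+459·23331·23324000700, 499850·23324000700+23331·499700044999) = (499550134985000450,23317003499766669)
n=4: (499550134985000450,23317003499766669)∘(499850,23331) = (499850·499550134985000450+459·23331·23317003499766669, 499850·23317003499766669+23331·499550134985000450) = (499400269944005249820001,23310008398693414998600)
n=5: (499400269944005249820001,23310008398693414998600)∘(499850,23331) = (499850·499400269944005249820001+459·23331·23310008398693414998600, 499850·23310008398693414998600+23331·499400269944005249820001) = (499250449862522498110069999250,23303015396150489970600653331)

499850 23331
499700044999 23324000700
499550134985000450 23317003499766669
499400269944005249820001 23310008398693414998600
499250449862522498110069999250 23303015396150489970600653331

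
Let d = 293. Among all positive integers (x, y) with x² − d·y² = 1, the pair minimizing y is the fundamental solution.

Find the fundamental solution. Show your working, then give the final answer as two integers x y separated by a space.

12320649 719780

√293 = [17; 8,1,1,8,34, …], period ℓ=5 (odd) → k=9
step 0: (17, 1)  from 17·(1,0) + (0,1)
step 1: (137, 8)  from 8·(17,1) + (1,0)
step 2: (154, 9)  from 1·(137,8) + (17,1)
step 3: (291, 17)  from 1·(154,9) + (137,8)
step 4: (2482, 145)  from 8·(291,17) + (154,9)
…
step 6: (679914, 39721)  from 8·(84679,4947) + (2482,145)
…
step 8: (1444507, 84389)  from 1·(764593,44668) + (679914,39721)
step 9: (12320649, 719780)  from 8·(1444507,84389) + (764593,44668)
(x₁, y₁) = (12320649, 719780);  12320649² − 293·719780² = 1 ✓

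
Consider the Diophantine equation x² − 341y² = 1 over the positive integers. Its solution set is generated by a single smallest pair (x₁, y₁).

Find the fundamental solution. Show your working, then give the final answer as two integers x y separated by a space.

10626551 575460

√341 = [18; 2,6,1,8,2,…,6,2,36, …], period ℓ=14 (even) → k=13
a_0=18:  p_0=18·1+0=18,  q_0=18·0+1=1
a_1=2:  p_1=2·18+1=37,  q_1=2·1+0=2
…
a_3=1:  p_3=1·240+37=277,  q_3=1·13+2=15
a_4=8:  p_4=8·277+240=2456,  q_4=8·15+13=133
a_5=2:  p_5=2·2456+277=5189,  q_5=2·133+15=281
…
a_7=2:  p_7=2·7645+5189=20479,  q_7=2·414+281=1109
…
a_9=2:  p_9=2·28124+20479=76727,  q_9=2·1523+1109=4155
…
a_12=6:  p_12=6·718667+641940=4953942,  q_12=6·38918+34763=268271
a_13=2:  p_13=2·4953942+718667=10626551,  q_13=2·268271+38918=575460
→ (10626551, 575460).  Check: 10626551²=112923586155601, 341·575460²=112923586155600, difference 1.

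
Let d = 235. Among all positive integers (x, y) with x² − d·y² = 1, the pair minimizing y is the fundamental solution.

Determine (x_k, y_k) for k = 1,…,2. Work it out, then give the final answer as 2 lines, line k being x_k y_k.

46 3
4231 276

√235 → a₀=15, period (3,30); ℓ=2 even so k=1
i=0: a=15 ⇒ p=15, q=1
i=1: a=3 ⇒ p=46, q=3
fundamental: x₁=46, y₁=3  (since 2116 − 235·9 = 1)
(46+3√235)^2 = 4231 + 276√235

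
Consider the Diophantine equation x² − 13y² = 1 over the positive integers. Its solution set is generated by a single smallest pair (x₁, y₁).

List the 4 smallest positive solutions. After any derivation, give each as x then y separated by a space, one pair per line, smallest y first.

√13 = [3; 1,1,1,1,6, …], period ℓ=5 (odd) → k=9
a_0=3:  p_0=3·1+0=3,  q_0=3·0+1=1
…
a_2=1:  p_2=1·4+3=7,  q_2=1·1+1=2
…
a_4=1:  p_4=1·11+7=18,  q_4=1·3+2=5
…
a_7=1:  p_7=1·137+119=256,  q_7=1·38+33=71
a_8=1:  p_8=1·256+137=393,  q_8=1·71+38=109
a_9=1:  p_9=1·393+256=649,  q_9=1·109+71=180
→ (649, 180).  Check: 649²=421201, 13·180²=421200, difference 1.
k=2:  x_2 = 649·649+13·180·180 = 842401,  y_2 = 649·180+180·649 = 233640
k=3:  x_3 = 649·842401+13·180·233640 = 1093435849,  y_3 = 649·233640+180·842401 = 303264540
k=4:  x_4 = 649·1093435849+13·180·303264540 = 1419278889601,  y_4 = 649·303264540+180·1093435849 = 393637139280

649 180
842401 233640
1093435849 303264540
1419278889601 393637139280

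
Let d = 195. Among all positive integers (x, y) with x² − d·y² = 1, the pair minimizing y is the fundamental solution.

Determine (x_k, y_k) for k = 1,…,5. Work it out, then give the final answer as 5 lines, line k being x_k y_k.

14 1
391 28
10934 783
305761 21896
8550374 612305

√195 → a₀=13, period (1,26); ℓ=2 even so k=1
k=0  a_k=13  p_k/q_k = 13/1
k=1  a_k=1  p_k/q_k = 14/1
→ (14, 1).  Check: 14²=196, 195·1²=195, difference 1.
(14+1√195)^2 = 391 + 28√195
(14+1√195)^3 = 10934 + 783√195
(14+1√195)^4 = 305761 + 21896√195
(14+1√195)^5 = 8550374 + 612305√195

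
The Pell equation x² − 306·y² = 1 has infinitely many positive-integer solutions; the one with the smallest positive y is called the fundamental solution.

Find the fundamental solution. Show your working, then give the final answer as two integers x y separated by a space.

35 2

√306 → a₀=17, period (2,34); ℓ=2 even so k=1
a_0=17:  p_0=17·1+0=17,  q_0=17·0+1=1
a_1=2:  p_1=2·17+1=35,  q_1=2·1+0=2
→ (35, 2).  Check: 35²=1225, 306·2²=1224, difference 1.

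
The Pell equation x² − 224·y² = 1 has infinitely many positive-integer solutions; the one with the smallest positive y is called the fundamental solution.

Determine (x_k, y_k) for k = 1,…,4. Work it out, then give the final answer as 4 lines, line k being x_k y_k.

√224 = [14; 1,28, …], period ℓ=2 (even) → k=1
i=0: a=14 ⇒ p=14, q=1
i=1: a=1 ⇒ p=15, q=1
(x₁, y₁) = (15, 1);  15² − 224·1² = 1 ✓
n=2: (15,1)∘(15,1) = (15·15+224·1·1, 15·1+1·15) = (449,30)
n=3: (449,30)∘(15,1) = (15·449+224·1·30, 15·30+1·449) = (13455,899)
n=4: (13455,899)∘(15,1) = (15·13455+224·1·899, 15·899+1·13455) = (403201,26940)

15 1
449 30
13455 899
403201 26940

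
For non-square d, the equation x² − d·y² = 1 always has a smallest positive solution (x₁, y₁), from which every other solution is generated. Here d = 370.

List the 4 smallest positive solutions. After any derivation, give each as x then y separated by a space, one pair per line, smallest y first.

213859 11118
91471343761 4755368724
39123940210553539 2033956799880714
16734013458886067250241 869959934526623861928

d=370: √d = [19; 4,4,38] (ℓ=3, odd), read p_5/q_5
k=0  a_k=19  p_k/q_k = 19/1
k=1  a_k=4  p_k/q_k = 77/4
k=2  a_k=4  p_k/q_k = 327/17
k=3  a_k=38  p_k/q_k = 12503/650
k=4  a_k=4  p_k/q_k = 50339/2617
k=5  a_k=4  p_k/q_k = 213859/11118
(x₁, y₁) = (213859, 11118);  213859² − 370·11118² = 1 ✓
(213859+11118√370)^2 = 91471343761 + 4755368724√370
(213859+11118√370)^3 = 39123940210553539 + 2033956799880714√370
(213859+11118√370)^4 = 16734013458886067250241 + 869959934526623861928√370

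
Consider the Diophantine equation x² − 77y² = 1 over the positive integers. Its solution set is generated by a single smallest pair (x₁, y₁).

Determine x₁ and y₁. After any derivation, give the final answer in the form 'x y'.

[8; 1,3,2,3,1,16] for √77; ℓ=6 ⇒ convergent index 5
a_0=8:  p_0=8·1+0=8,  q_0=8·0+1=1
…
a_4=3:  p_4=3·79+35=272,  q_4=3·9+4=31
a_5=1:  p_5=1·272+79=351,  q_5=1·31+9=40
(x₁, y₁) = (351, 40);  351² − 77·40² = 1 ✓

351 40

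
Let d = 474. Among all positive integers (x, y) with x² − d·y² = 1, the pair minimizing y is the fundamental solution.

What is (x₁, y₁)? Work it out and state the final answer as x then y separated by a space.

[21; 1,3,2,1,1,…,3,1,42] for √474; ℓ=14 ⇒ convergent index 13
step 0: (21, 1)  from 21·(1,0) + (0,1)
…
step 6: (762, 35)  from 1·(479,22) + (283,13)
step 7: (5051, 232)  from 6·(762,35) + (479,22)
…
step 12: (149331, 6859)  from 3·(44218,2031) + (16677,766)
step 13: (193549, 8890)  from 1·(149331,6859) + (44218,2031)
(x₁, y₁) = (193549, 8890);  193549² − 474·8890² = 1 ✓

193549 8890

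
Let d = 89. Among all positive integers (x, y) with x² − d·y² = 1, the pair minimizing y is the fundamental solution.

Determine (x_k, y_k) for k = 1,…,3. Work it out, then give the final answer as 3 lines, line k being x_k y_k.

√89 → a₀=9, period (2,3,3,2,18); ℓ=5 odd so k=9
a_0=9:  p_0=9·1+0=9,  q_0=9·0+1=1
a_1=2:  p_1=2·9+1=19,  q_1=2·1+0=2
a_2=3:  p_2=3·19+9=66,  q_2=3·2+1=7
a_3=3:  p_3=3·66+19=217,  q_3=3·7+2=23
…
a_6=2:  p_6=2·9217+500=18934,  q_6=2·977+53=2007
a_7=3:  p_7=3·18934+9217=66019,  q_7=3·2007+977=6998
a_8=3:  p_8=3·66019+18934=216991,  q_8=3·6998+2007=23001
a_9=2:  p_9=2·216991+66019=500001,  q_9=2·23001+6998=53000
fundamental: x₁=500001, y₁=53000  (since 250001000001 − 89·2809000000 = 1)
k=2:  x_2 = 500001·500001+89·53000·53000 = 500002000001,  y_2 = 500001·53000+53000·500001 = 53000106000
k=3:  x_3 = 500001·500002000001+89·53000·53000106000 = 500003000004500001,  y_3 = 500001·53000106000+53000·500002000001 = 53000212000159000

500001 53000
500002000001 53000106000
500003000004500001 53000212000159000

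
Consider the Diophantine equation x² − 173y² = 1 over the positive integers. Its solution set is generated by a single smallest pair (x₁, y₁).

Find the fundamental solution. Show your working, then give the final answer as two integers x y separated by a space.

2499849 190060

[13; 6,1,1,6,26] for √173; ℓ=5 ⇒ convergent index 9
step 0: (13, 1)  from 13·(1,0) + (0,1)
…
step 2: (92, 7)  from 1·(79,6) + (13,1)
step 3: (171, 13)  from 1·(92,7) + (79,6)
step 4: (1118, 85)  from 6·(171,13) + (92,7)
…
step 6: (176552, 13423)  from 6·(29239,2223) + (1118,85)
step 7: (205791, 15646)  from 1·(176552,13423) + (29239,2223)
step 8: (382343, 29069)  from 1·(205791,15646) + (176552,13423)
step 9: (2499849, 190060)  from 6·(382343,29069) + (205791,15646)
→ (2499849, 190060).  Check: 2499849²=6249245022801, 173·190060²=6249245022800, difference 1.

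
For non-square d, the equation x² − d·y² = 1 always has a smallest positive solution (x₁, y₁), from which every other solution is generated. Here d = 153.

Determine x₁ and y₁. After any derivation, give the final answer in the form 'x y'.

d=153: √d = [12; 2,1,2,2,2,1,2,24] (ℓ=8, even), read p_7/q_7
a_0=12:  p_0=12·1+0=12,  q_0=12·0+1=1
a_1=2:  p_1=2·12+1=25,  q_1=2·1+0=2
…
a_3=2:  p_3=2·37+25=99,  q_3=2·3+2=8
…
a_6=1:  p_6=1·569+235=804,  q_6=1·46+19=65
a_7=2:  p_7=2·804+569=2177,  q_7=2·65+46=176
→ (2177, 176).  Check: 2177²=4739329, 153·176²=4739328, difference 1.

2177 176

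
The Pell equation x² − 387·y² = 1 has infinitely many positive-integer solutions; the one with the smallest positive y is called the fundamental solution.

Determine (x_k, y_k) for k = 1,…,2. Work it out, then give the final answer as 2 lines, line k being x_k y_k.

3482 177
24248647 1232628

[19; 1,2,19,2,1,38] for √387; ℓ=6 ⇒ convergent index 5
a_0=19:  p_0=19·1+0=19,  q_0=19·0+1=1
a_1=1:  p_1=1·19+1=20,  q_1=1·1+0=1
a_2=2:  p_2=2·20+19=59,  q_2=2·1+1=3
a_3=19:  p_3=19·59+20=1141,  q_3=19·3+1=58
a_4=2:  p_4=2·1141+59=2341,  q_4=2·58+3=119
a_5=1:  p_5=1·2341+1141=3482,  q_5=1·119+58=177
fundamental: x₁=3482, y₁=177  (since 12124324 − 387·31329 = 1)
(3482+177√387)^2 = 24248647 + 1232628√387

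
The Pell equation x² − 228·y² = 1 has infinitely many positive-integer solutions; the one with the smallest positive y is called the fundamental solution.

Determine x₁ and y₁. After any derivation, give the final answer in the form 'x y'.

[15; 10,30] for √228; ℓ=2 ⇒ convergent index 1
i=0: a=15 ⇒ p=15, q=1
i=1: a=10 ⇒ p=151, q=10
→ (151, 10).  Check: 151²=22801, 228·10²=22800, difference 1.

151 10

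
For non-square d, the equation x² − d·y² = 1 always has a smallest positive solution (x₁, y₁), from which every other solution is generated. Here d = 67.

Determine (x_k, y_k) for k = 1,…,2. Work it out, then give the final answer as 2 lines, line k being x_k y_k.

d=67: √d = [8; 5,2,1,1,7,1,1,2,5,16] (ℓ=10, even), read p_9/q_9
a_0=8:  p_0=8·1+0=8,  q_0=8·0+1=1
a_1=5:  p_1=5·8+1=41,  q_1=5·1+0=5
a_2=2:  p_2=2·41+8=90,  q_2=2·5+1=11
a_3=1:  p_3=1·90+41=131,  q_3=1·11+5=16
a_4=1:  p_4=1·131+90=221,  q_4=1·16+11=27
a_5=7:  p_5=7·221+131=1678,  q_5=7·27+16=205
…
a_8=2:  p_8=2·3577+1899=9053,  q_8=2·437+232=1106
a_9=5:  p_9=5·9053+3577=48842,  q_9=5·1106+437=5967
→ (48842, 5967).  Check: 48842²=2385540964, 67·5967²=2385540963, difference 1.
(48842+5967√67)^2 = 4771081927 + 582880428√67

48842 5967
4771081927 582880428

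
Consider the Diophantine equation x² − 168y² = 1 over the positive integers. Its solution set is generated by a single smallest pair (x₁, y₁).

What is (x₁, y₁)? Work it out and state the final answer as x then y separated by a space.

√168 = [12; 1,24, …], period ℓ=2 (even) → k=1
step 0: (12, 1)  from 12·(1,0) + (0,1)
step 1: (13, 1)  from 1·(12,1) + (1,0)
fundamental: x₁=13, y₁=1  (since 169 − 168·1 = 1)

13 1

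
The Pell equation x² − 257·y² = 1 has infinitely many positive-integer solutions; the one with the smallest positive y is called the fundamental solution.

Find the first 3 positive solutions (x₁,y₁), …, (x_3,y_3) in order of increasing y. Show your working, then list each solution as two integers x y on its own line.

513 32
526337 32832
540021249 33685600

[16; 32] for √257; ℓ=1 ⇒ convergent index 1
k=0  a_k=16  p_k/q_k = 16/1
k=1  a_k=32  p_k/q_k = 513/32
→ (513, 32).  Check: 513²=263169, 257·32²=263168, difference 1.
n=2: (513,32)∘(513,32) = (513·513+257·32·32, 513·32+32·513) = (526337,32832)
n=3: (526337,32832)∘(513,32) = (513·526337+257·32·32832, 513·32832+32·526337) = (540021249,33685600)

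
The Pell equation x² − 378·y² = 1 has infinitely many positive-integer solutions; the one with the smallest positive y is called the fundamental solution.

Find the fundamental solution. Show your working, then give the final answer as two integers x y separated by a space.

8749 450

√378 = [19; 2,3,1,4,1,3,2,38, …], period ℓ=8 (even) → k=7
i=0: a=19 ⇒ p=19, q=1
i=1: a=2 ⇒ p=39, q=2
i=2: a=3 ⇒ p=136, q=7
i=3: a=1 ⇒ p=175, q=9
i=4: a=4 ⇒ p=836, q=43
i=5: a=1 ⇒ p=1011, q=52
i=6: a=3 ⇒ p=3869, q=199
i=7: a=2 ⇒ p=8749, q=450
→ (8749, 450).  Check: 8749²=76545001, 378·450²=76545000, difference 1.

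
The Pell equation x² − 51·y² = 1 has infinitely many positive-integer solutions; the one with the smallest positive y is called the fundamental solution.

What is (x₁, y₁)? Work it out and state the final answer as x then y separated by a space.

[7; 7,14] for √51; ℓ=2 ⇒ convergent index 1
step 0: (7, 1)  from 7·(1,0) + (0,1)
step 1: (50, 7)  from 7·(7,1) + (1,0)
→ (50, 7).  Check: 50²=2500, 51·7²=2499, difference 1.

50 7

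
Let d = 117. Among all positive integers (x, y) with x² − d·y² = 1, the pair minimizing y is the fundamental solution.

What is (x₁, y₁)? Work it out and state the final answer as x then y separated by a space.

649 60

√117 = [10; 1,4,2,4,1,20, …], period ℓ=6 (even) → k=5
a_0=10:  p_0=10·1+0=10,  q_0=10·0+1=1
a_1=1:  p_1=1·10+1=11,  q_1=1·1+0=1
…
a_4=4:  p_4=4·119+54=530,  q_4=4·11+5=49
a_5=1:  p_5=1·530+119=649,  q_5=1·49+11=60
(x₁, y₁) = (649, 60);  649² − 117·60² = 1 ✓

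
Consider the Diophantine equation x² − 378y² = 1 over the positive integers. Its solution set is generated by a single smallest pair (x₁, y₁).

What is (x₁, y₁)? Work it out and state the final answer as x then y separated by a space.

d=378: √d = [19; 2,3,1,4,1,3,2,38] (ℓ=8, even), read p_7/q_7
step 0: (19, 1)  from 19·(1,0) + (0,1)
step 1: (39, 2)  from 2·(19,1) + (1,0)
step 2: (136, 7)  from 3·(39,2) + (19,1)
step 3: (175, 9)  from 1·(136,7) + (39,2)
step 4: (836, 43)  from 4·(175,9) + (136,7)
step 5: (1011, 52)  from 1·(836,43) + (175,9)
step 6: (3869, 199)  from 3·(1011,52) + (836,43)
step 7: (8749, 450)  from 2·(3869,199) + (1011,52)
→ (8749, 450).  Check: 8749²=76545001, 378·450²=76545000, difference 1.

8749 450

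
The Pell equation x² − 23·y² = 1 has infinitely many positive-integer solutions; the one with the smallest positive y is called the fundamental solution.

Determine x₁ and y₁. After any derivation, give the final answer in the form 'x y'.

24 5

√23 = [4; 1,3,1,8, …], period ℓ=4 (even) → k=3
step 0: (4, 1)  from 4·(1,0) + (0,1)
step 1: (5, 1)  from 1·(4,1) + (1,0)
step 2: (19, 4)  from 3·(5,1) + (4,1)
step 3: (24, 5)  from 1·(19,4) + (5,1)
fundamental: x₁=24, y₁=5  (since 576 − 23·25 = 1)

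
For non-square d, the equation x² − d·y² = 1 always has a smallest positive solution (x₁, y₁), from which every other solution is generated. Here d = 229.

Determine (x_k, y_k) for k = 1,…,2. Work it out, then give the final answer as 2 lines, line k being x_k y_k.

5848201 386460
68402909872801 4520191516920

√229 = [15; 7,1,1,7,30, …], period ℓ=5 (odd) → k=9
i=0: a=15 ⇒ p=15, q=1
i=1: a=7 ⇒ p=106, q=7
i=2: a=1 ⇒ p=121, q=8
…
i=4: a=7 ⇒ p=1710, q=113
…
i=8: a=1 ⇒ p=776325, q=51301
i=9: a=7 ⇒ p=5848201, q=386460
(x₁, y₁) = (5848201, 386460);  5848201² − 229·386460² = 1 ✓
(5848201+386460√229)^2 = 68402909872801 + 4520191516920√229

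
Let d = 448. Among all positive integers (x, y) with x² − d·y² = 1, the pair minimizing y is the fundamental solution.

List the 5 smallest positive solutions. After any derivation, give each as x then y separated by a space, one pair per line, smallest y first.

√448 → a₀=21, period (6,42); ℓ=2 even so k=1
i=0: a=21 ⇒ p=21, q=1
i=1: a=6 ⇒ p=127, q=6
→ (127, 6).  Check: 127²=16129, 448·6²=16128, difference 1.
(127+6√448)^2 = 32257 + 1524√448
(127+6√448)^3 = 8193151 + 387090√448
(127+6√448)^4 = 2081028097 + 98319336√448
(127+6√448)^5 = 528572943487 + 24972724254√448

127 6
32257 1524
8193151 387090
2081028097 98319336
528572943487 24972724254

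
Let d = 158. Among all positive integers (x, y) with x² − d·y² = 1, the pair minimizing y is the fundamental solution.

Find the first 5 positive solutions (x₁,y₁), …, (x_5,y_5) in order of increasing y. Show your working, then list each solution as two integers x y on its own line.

7743 616
119908097 9539376
1856896782399 147726776120
28755903452322817 2287696845454944
445313919005774361663 35427273200988486664

√158 = [12; 1,1,3,12,3,1,1,24, …], period ℓ=8 (even) → k=7
i=0: a=12 ⇒ p=12, q=1
…
i=5: a=3 ⇒ p=3331, q=265
i=6: a=1 ⇒ p=4412, q=351
i=7: a=1 ⇒ p=7743, q=616
(x₁, y₁) = (7743, 616);  7743² − 158·616² = 1 ✓
(x_2, y_2) = (7743·7743 + 158·616·616, 7743·616 + 616·7743) = (119908097, 9539376)
(x_3, y_3) = (7743·119908097 + 158·616·9539376, 7743·9539376 + 616·119908097) = (1856896782399, 147726776120)
(x_4, y_4) = (7743·1856896782399 + 158·616·147726776120, 7743·147726776120 + 616·1856896782399) = (28755903452322817, 2287696845454944)
(x_5, y_5) = (7743·28755903452322817 + 158·616·2287696845454944, 7743·2287696845454944 + 616·28755903452322817) = (445313919005774361663, 35427273200988486664)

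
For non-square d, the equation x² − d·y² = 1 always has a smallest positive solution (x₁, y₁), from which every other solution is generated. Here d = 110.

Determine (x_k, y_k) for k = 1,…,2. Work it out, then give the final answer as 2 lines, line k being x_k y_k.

d=110: √d = [10; 2,20] (ℓ=2, even), read p_1/q_1
i=0: a=10 ⇒ p=10, q=1
i=1: a=2 ⇒ p=21, q=2
→ (21, 2).  Check: 21²=441, 110·2²=440, difference 1.
(x_2, y_2) = (21·21 + 110·2·2, 21·2 + 2·21) = (881, 84)

21 2
881 84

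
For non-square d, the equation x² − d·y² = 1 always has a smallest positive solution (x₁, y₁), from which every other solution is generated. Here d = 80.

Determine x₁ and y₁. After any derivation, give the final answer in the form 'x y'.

√80 = [8; 1,16, …], period ℓ=2 (even) → k=1
a_0=8:  p_0=8·1+0=8,  q_0=8·0+1=1
a_1=1:  p_1=1·8+1=9,  q_1=1·1+0=1
fundamental: x₁=9, y₁=1  (since 81 − 80·1 = 1)

9 1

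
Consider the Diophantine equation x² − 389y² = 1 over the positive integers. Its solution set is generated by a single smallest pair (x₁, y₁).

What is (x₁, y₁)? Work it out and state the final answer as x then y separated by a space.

3287049 166660

√389 → a₀=19, period (1,2,1,1,1,1,2,1,38); ℓ=9 odd so k=17
step 0: (19, 1)  from 19·(1,0) + (0,1)
step 1: (20, 1)  from 1·(19,1) + (1,0)
…
step 3: (79, 4)  from 1·(59,3) + (20,1)
step 4: (138, 7)  from 1·(79,4) + (59,3)
step 5: (217, 11)  from 1·(138,7) + (79,4)
step 6: (355, 18)  from 1·(217,11) + (138,7)
step 7: (927, 47)  from 2·(355,18) + (217,11)
step 8: (1282, 65)  from 1·(927,47) + (355,18)
step 9: (49643, 2517)  from 38·(1282,65) + (927,47)
step 10: (50925, 2582)  from 1·(49643,2517) + (1282,65)
step 11: (151493, 7681)  from 2·(50925,2582) + (49643,2517)
step 12: (202418, 10263)  from 1·(151493,7681) + (50925,2582)
step 13: (353911, 17944)  from 1·(202418,10263) + (151493,7681)
…
step 15: (910240, 46151)  from 1·(556329,28207) + (353911,17944)
step 16: (2376809, 120509)  from 2·(910240,46151) + (556329,28207)
step 17: (3287049, 166660)  from 1·(2376809,120509) + (910240,46151)
fundamental: x₁=3287049, y₁=166660  (since 10804691128401 − 389·27775555600 = 1)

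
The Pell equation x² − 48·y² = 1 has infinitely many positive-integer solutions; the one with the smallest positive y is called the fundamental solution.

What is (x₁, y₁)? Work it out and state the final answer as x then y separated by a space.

7 1

[6; 1,12] for √48; ℓ=2 ⇒ convergent index 1
a_0=6:  p_0=6·1+0=6,  q_0=6·0+1=1
a_1=1:  p_1=1·6+1=7,  q_1=1·1+0=1
(x₁, y₁) = (7, 1);  7² − 48·1² = 1 ✓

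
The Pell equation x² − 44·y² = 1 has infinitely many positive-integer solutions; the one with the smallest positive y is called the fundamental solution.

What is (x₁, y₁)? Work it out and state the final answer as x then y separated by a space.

√44 → a₀=6, period (1,1,1,2,1,1,1,12); ℓ=8 even so k=7
i=0: a=6 ⇒ p=6, q=1
…
i=4: a=2 ⇒ p=53, q=8
…
i=6: a=1 ⇒ p=126, q=19
i=7: a=1 ⇒ p=199, q=30
(x₁, y₁) = (199, 30);  199² − 44·30² = 1 ✓

199 30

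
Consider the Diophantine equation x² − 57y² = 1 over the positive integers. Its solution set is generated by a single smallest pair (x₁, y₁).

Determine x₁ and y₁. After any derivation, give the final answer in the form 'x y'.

151 20

[7; 1,1,4,1,1,14] for √57; ℓ=6 ⇒ convergent index 5
k=0  a_k=7  p_k/q_k = 7/1
k=1  a_k=1  p_k/q_k = 8/1
k=2  a_k=1  p_k/q_k = 15/2
…
k=4  a_k=1  p_k/q_k = 83/11
k=5  a_k=1  p_k/q_k = 151/20
→ (151, 20).  Check: 151²=22801, 57·20²=22800, difference 1.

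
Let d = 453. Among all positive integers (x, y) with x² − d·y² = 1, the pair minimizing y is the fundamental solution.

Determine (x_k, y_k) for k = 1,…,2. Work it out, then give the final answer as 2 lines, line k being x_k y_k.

[21; 3,1,1,10,14,10,1,1,3,42] for √453; ℓ=10 ⇒ convergent index 9
i=0: a=21 ⇒ p=21, q=1
i=1: a=3 ⇒ p=64, q=3
i=2: a=1 ⇒ p=85, q=4
i=3: a=1 ⇒ p=149, q=7
i=4: a=10 ⇒ p=1575, q=74
…
i=7: a=1 ⇒ p=245764, q=11547
i=8: a=1 ⇒ p=469329, q=22051
i=9: a=3 ⇒ p=1653751, q=77700
fundamental: x₁=1653751, y₁=77700  (since 2734892370001 − 453·6037290000 = 1)
k=2:  x_2 = 1653751·1653751+453·77700·77700 = 5469784740001,  y_2 = 1653751·77700+77700·1653751 = 256992905400

1653751 77700
5469784740001 256992905400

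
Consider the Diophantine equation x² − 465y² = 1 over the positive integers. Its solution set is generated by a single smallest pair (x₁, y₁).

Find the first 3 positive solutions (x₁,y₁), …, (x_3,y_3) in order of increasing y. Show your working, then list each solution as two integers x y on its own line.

15871 736
503777281 23362112
15990898437631 741560158368

[21; 1,1,3,2,2,2,3,1,1,42] for √465; ℓ=10 ⇒ convergent index 9
step 0: (21, 1)  from 21·(1,0) + (0,1)
step 1: (22, 1)  from 1·(21,1) + (1,0)
step 2: (43, 2)  from 1·(22,1) + (21,1)
step 3: (151, 7)  from 3·(43,2) + (22,1)
step 4: (345, 16)  from 2·(151,7) + (43,2)
step 5: (841, 39)  from 2·(345,16) + (151,7)
…
step 7: (6922, 321)  from 3·(2027,94) + (841,39)
step 8: (8949, 415)  from 1·(6922,321) + (2027,94)
step 9: (15871, 736)  from 1·(8949,415) + (6922,321)
fundamental: x₁=15871, y₁=736  (since 251888641 − 465·541696 = 1)
k=2:  x_2 = 15871·15871+465·736·736 = 503777281,  y_2 = 15871·736+736·15871 = 23362112
k=3:  x_3 = 15871·503777281+465·736·23362112 = 15990898437631,  y_3 = 15871·23362112+736·503777281 = 741560158368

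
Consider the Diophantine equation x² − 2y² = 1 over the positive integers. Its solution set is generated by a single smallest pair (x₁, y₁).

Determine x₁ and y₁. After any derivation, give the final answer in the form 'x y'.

√2 = [1; 2, …], period ℓ=1 (odd) → k=1
i=0: a=1 ⇒ p=1, q=1
i=1: a=2 ⇒ p=3, q=2
(x₁, y₁) = (3, 2);  3² − 2·2² = 1 ✓

3 2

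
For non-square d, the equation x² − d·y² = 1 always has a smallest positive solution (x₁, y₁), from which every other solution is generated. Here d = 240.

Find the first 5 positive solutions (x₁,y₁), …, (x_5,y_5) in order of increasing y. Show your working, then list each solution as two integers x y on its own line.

√240 = [15; 2,30, …], period ℓ=2 (even) → k=1
a_0=15:  p_0=15·1+0=15,  q_0=15·0+1=1
a_1=2:  p_1=2·15+1=31,  q_1=2·1+0=2
(x₁, y₁) = (31, 2);  31² − 240·2² = 1 ✓
k=2:  x_2 = 31·31+240·2·2 = 1921,  y_2 = 31·2+2·31 = 124
k=3:  x_3 = 31·1921+240·2·124 = 119071,  y_3 = 31·124+2·1921 = 7686
k=4:  x_4 = 31·119071+240·2·7686 = 7380481,  y_4 = 31·7686+2·119071 = 476408
k=5:  x_5 = 31·7380481+240·2·476408 = 457470751,  y_5 = 31·476408+2·7380481 = 29529610

31 2
1921 124
119071 7686
7380481 476408
457470751 29529610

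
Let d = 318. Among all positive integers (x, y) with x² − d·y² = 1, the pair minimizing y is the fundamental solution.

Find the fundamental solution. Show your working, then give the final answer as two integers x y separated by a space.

[17; 1,4,1,34] for √318; ℓ=4 ⇒ convergent index 3
step 0: (17, 1)  from 17·(1,0) + (0,1)
step 1: (18, 1)  from 1·(17,1) + (1,0)
step 2: (89, 5)  from 4·(18,1) + (17,1)
step 3: (107, 6)  from 1·(89,5) + (18,1)
→ (107, 6).  Check: 107²=11449, 318·6²=11448, difference 1.

107 6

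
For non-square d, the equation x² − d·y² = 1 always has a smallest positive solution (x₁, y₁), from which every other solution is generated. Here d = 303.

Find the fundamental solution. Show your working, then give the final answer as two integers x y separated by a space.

2524 145

√303 = [17; 2,2,5,2,2,34, …], period ℓ=6 (even) → k=5
a_0=17:  p_0=17·1+0=17,  q_0=17·0+1=1
…
a_2=2:  p_2=2·35+17=87,  q_2=2·2+1=5
a_3=5:  p_3=5·87+35=470,  q_3=5·5+2=27
a_4=2:  p_4=2·470+87=1027,  q_4=2·27+5=59
a_5=2:  p_5=2·1027+470=2524,  q_5=2·59+27=145
fundamental: x₁=2524, y₁=145  (since 6370576 − 303·21025 = 1)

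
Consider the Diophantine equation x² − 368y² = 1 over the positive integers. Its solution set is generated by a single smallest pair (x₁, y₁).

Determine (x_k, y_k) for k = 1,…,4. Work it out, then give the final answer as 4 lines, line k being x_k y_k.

1151 60
2649601 138120
6099380351 317952180
14040770918401 731925780240

√368 = [19; 5,2,5,38, …], period ℓ=4 (even) → k=3
k=0  a_k=19  p_k/q_k = 19/1
k=1  a_k=5  p_k/q_k = 96/5
k=2  a_k=2  p_k/q_k = 211/11
k=3  a_k=5  p_k/q_k = 1151/60
→ (1151, 60).  Check: 1151²=1324801, 368·60²=1324800, difference 1.
(1151+60√368)^2 = 2649601 + 138120√368
(1151+60√368)^3 = 6099380351 + 317952180√368
(1151+60√368)^4 = 14040770918401 + 731925780240√368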